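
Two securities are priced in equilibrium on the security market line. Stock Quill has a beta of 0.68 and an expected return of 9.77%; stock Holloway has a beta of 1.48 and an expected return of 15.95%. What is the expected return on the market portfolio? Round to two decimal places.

12.24%

Both satisfy E(R) = R_f + β·MRP, so the slope of the SML is
MRP = (15.95% − 9.77%) / (1.48 − 0.68) = 6.18% / 0.80 = 7.7250%
R_f = E(R_Quill) − β_Quill·MRP = 9.77% − 0.68 × 7.7250% = 4.5170%
E(R_m) = R_f + MRP = 4.5170% + 7.7250% = 12.24%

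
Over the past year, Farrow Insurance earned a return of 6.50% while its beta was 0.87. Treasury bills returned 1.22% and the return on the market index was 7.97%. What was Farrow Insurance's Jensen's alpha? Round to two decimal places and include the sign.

Market excess return = 7.97% − 1.22% = 6.75%
CAPM benchmark = R_f + β(R_m − R_f) = 1.22% + 0.87 × 6.75% = 7.0925%
α = actual − benchmark = 6.50% − 7.0925% = -0.59%

-0.59%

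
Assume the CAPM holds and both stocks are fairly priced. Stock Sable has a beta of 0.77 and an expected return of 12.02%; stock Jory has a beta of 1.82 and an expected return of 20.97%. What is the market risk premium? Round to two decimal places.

Both satisfy E(R) = R_f + β·MRP, so the slope of the SML is
MRP = (20.97% − 12.02%) / (1.82 − 0.77) = 8.95% / 1.05 = 8.5238%

8.52%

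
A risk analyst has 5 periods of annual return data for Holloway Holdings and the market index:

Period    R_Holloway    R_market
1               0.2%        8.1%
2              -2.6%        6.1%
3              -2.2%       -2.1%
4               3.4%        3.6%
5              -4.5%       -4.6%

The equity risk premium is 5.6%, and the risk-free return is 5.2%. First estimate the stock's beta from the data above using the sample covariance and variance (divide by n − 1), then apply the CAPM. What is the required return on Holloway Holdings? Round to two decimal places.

6.93%

Mean R_i = (0.2 − 2.6 − 2.2 + 3.4 − 4.5) / 5 = -1.1400%
Mean R_m = (8.1 + 6.1 − 2.1 + 3.6 − 4.6) / 5 = 2.2200%
Σ(R_i − R̄_i)(R_m − R̄_m) = 35.9740  ⇒  Cov = 35.9740 / 4 = 8.9935
Σ(R_m − R̄_m)² = 116.7080  ⇒  Var(R_m) = 116.7080 / 4 = 29.1770
β = Cov / Var(R_m) = 8.9935 / 29.1770 = 0.3082
E(R) = R_f + β × MRP = 5.2% + 0.3082 × 5.6% = 6.93%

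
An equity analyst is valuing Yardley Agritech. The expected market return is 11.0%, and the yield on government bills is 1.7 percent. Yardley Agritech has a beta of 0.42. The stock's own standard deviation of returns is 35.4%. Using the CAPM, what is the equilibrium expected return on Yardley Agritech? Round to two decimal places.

Market risk premium = E(R_m) − R_f = 11.0% − 1.7% = 9.30%
E(R) = R_f + β × MRP = 1.7% + 0.42 × 9.3% = 5.61%

5.61%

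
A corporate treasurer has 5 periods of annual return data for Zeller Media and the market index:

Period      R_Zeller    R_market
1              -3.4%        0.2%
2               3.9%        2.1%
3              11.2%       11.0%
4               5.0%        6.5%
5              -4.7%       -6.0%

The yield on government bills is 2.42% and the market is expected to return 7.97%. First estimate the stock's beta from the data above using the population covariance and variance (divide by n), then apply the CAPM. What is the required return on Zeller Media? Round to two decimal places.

7.72%

Mean R_i = (-3.4 + 3.9 + 11.2 + 5.0 − 4.7) / 5 = 2.4000%
Mean R_m = (0.2 + 2.1 + 11.0 + 6.5 − 6.0) / 5 = 2.7600%
Σ(R_i − R̄_i)(R_m − R̄_m) = 158.2900  ⇒  Cov = 158.2900 / 5 = 31.6580
Σ(R_m − R̄_m)² = 165.6120  ⇒  Var(R_m) = 165.6120 / 5 = 33.1224
β = Cov / Var(R_m) = 31.6580 / 33.1224 = 0.9558
MRP = 7.97% − 2.42% = 5.55%
E(R) = R_f + β × MRP = 2.42% + 0.9558 × 5.55% = 7.72%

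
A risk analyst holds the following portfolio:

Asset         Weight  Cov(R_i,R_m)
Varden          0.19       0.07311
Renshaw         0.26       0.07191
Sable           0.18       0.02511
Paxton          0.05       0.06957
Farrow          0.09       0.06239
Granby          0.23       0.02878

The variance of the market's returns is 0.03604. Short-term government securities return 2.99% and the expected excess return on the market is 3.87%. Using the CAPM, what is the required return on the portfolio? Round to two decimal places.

8.66%

β_Varden = 0.07311 / 0.03604 = 2.0286
β_Renshaw = 0.07191 / 0.03604 = 1.9953
β_Sable = 0.02511 / 0.03604 = 0.6967
β_Paxton = 0.06957 / 0.03604 = 1.9304
β_Farrow = 0.06239 / 0.03604 = 1.7311
β_Granby = 0.02878 / 0.03604 = 0.7986
β_P = Σ w_i β_i = 0.19×2.0286 + 0.26×1.9953 + 0.18×0.6967 + 0.05×1.9304 + 0.09×1.7311 + 0.23×0.7986 = 1.4656
E(R_P) = R_f + β_P × MRP = 2.99% + 1.4656 × 3.87% = 8.66%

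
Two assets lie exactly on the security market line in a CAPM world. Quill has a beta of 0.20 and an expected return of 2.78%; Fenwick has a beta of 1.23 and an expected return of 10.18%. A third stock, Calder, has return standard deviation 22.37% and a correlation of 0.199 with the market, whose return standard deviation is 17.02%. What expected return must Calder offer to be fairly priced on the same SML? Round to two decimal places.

MRP = (10.18% − 2.78%) / (1.23 − 0.20) = 7.1845%
R_f = 2.78% − 0.20 × 7.1845% = 1.3431%
β_Calder = ρ·σ_i/σ_m = 0.199 × 22.37 / 17.02 = 0.2616
E(R_Calder) = R_f + β × MRP = 1.3431% + 0.2616 × 7.1845% = 3.22%

3.22%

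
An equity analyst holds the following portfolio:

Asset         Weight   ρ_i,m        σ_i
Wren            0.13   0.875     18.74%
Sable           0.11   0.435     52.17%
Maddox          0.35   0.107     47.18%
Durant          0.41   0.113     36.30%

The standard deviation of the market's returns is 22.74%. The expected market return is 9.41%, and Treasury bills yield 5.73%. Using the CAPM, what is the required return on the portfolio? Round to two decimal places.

β_Wren = 0.875 × 18.74% / 22.74% = 0.7211
β_Sable = 0.435 × 52.17% / 22.74% = 0.9980
β_Maddox = 0.107 × 47.18% / 22.74% = 0.2220
β_Durant = 0.113 × 36.30% / 22.74% = 0.1804
β_P = Σ w_i β_i = 0.13×0.7211 + 0.11×0.9980 + 0.35×0.2220 + 0.41×0.1804 = 0.3552
MRP = 9.41% − 5.73% = 3.68%
E(R_P) = R_f + β_P × MRP = 5.73% + 0.3552 × 3.68% = 7.04%

7.04%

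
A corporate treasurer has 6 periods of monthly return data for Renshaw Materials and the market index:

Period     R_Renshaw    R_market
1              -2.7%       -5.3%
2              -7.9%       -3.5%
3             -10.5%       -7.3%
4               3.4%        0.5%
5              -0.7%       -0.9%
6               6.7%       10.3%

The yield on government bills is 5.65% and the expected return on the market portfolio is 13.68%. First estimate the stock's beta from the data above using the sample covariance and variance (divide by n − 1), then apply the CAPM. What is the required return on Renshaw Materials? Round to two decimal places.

Mean R_i = (-2.7 − 7.9 − 10.5 + 3.4 − 0.7 + 6.7) / 6 = -1.9500%
Mean R_m = (-5.3 − 3.5 − 7.3 + 0.5 − 0.9 + 10.3) / 6 = -1.0333%
Σ(R_i − R̄_i)(R_m − R̄_m) = 177.8600  ⇒  Cov = 177.8600 / 5 = 35.5720
Σ(R_m − R̄_m)² = 194.3733  ⇒  Var(R_m) = 194.3733 / 5 = 38.8747
β = Cov / Var(R_m) = 35.5720 / 38.8747 = 0.9150
MRP = 13.68% − 5.65% = 8.03%
E(R) = R_f + β × MRP = 5.65% + 0.9150 × 8.03% = 13.00%

13.00%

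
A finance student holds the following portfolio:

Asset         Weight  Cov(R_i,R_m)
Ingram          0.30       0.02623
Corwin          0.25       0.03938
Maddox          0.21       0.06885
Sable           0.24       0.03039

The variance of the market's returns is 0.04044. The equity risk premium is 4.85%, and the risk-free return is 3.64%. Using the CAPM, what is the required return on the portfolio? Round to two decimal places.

8.37%

β_Ingram = 0.02623 / 0.04044 = 0.6486
β_Corwin = 0.03938 / 0.04044 = 0.9738
β_Maddox = 0.06885 / 0.04044 = 1.7025
β_Sable = 0.03039 / 0.04044 = 0.7515
β_P = Σ w_i β_i = 0.30×0.6486 + 0.25×0.9738 + 0.21×1.7025 + 0.24×0.7515 = 0.9759
E(R_P) = R_f + β_P × MRP = 3.64% + 0.9759 × 4.85% = 8.37%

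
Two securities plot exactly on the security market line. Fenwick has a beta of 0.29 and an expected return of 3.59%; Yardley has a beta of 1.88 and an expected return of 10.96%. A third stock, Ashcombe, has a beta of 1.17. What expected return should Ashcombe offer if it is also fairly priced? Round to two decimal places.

7.67%

MRP (SML slope) = (10.96% − 3.59%) / (1.88 − 0.29) = 7.37% / 1.59 = 4.6352%
R_f (intercept) = 3.59% − 0.29 × 4.6352% = 2.2458%
E(R_Ashcombe) = R_f + β × MRP = 2.2458% + 1.17 × 4.6352% = 7.67%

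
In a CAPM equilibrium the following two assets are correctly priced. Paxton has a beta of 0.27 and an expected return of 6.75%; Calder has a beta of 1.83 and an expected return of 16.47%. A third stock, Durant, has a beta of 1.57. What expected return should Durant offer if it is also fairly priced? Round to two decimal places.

14.85%

MRP (SML slope) = (16.47% − 6.75%) / (1.83 − 0.27) = 9.72% / 1.56 = 6.2308%
R_f (intercept) = 6.75% − 0.27 × 6.2308% = 5.0677%
E(R_Durant) = R_f + β × MRP = 5.0677% + 1.57 × 6.2308% = 14.85%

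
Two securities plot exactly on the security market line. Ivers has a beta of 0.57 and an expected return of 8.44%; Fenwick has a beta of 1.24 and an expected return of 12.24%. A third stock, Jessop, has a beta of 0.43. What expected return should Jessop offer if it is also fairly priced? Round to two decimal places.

MRP (SML slope) = (12.24% − 8.44%) / (1.24 − 0.57) = 3.80% / 0.67 = 5.6716%
R_f (intercept) = 8.44% − 0.57 × 5.6716% = 5.2072%
E(R_Jessop) = R_f + β × MRP = 5.2072% + 0.43 × 5.6716% = 7.65%

7.65%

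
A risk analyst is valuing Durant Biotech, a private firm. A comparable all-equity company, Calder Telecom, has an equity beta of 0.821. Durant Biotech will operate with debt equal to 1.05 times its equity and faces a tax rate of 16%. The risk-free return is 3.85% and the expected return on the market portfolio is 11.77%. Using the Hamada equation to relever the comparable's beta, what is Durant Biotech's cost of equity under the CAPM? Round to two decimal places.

16.09%

β_L = β_U × [1 + (1 − t)(D/E)] = 0.821 × [1 + (1 − 0.16) × 1.05]
    = 0.821 × [1 + 0.84 × 1.05] = 0.821 × 1.8820 = 1.5451
MRP = 11.77% − 3.85% = 7.92%
E(R) = R_f + β_L × MRP = 3.85% + 1.5451 × 7.92% = 16.09%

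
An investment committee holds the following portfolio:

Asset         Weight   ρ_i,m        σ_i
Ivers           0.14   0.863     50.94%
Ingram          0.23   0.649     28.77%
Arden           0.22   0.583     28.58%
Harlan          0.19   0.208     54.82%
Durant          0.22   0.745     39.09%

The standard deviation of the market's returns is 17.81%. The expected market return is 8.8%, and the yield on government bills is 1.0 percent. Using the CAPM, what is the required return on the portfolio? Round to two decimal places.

10.94%

β_Ivers = 0.863 × 50.94% / 17.81% = 2.4683
β_Ingram = 0.649 × 28.77% / 17.81% = 1.0484
β_Arden = 0.583 × 28.58% / 17.81% = 0.9355
β_Harlan = 0.208 × 54.82% / 17.81% = 0.6402
β_Durant = 0.745 × 39.09% / 17.81% = 1.6352
β_P = Σ w_i β_i = 0.14×2.4683 + 0.23×1.0484 + 0.22×0.9355 + 0.19×0.6402 + 0.22×1.6352 = 1.2739
MRP = 8.8% − 1.0% = 7.80%
E(R_P) = R_f + β_P × MRP = 1.0% + 1.2739 × 7.8% = 10.94%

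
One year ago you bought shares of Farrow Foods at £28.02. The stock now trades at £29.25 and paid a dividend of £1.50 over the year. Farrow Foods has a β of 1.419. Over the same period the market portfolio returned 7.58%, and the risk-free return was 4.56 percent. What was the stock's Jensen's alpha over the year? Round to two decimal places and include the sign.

+0.90%

Realised HPR = (P1 + D1 − P0) / P0 = (29.25 + 1.50 − 28.02) / 28.02 = 2.73 / 28.02 = 9.7430%
MRP = 7.58% − 4.56% = 3.02%
CAPM required = R_f + β·MRP = 4.56% + 1.419 × 3.02% = 8.84538%
α = realised − required = 9.7430% − 8.84538% = +0.90%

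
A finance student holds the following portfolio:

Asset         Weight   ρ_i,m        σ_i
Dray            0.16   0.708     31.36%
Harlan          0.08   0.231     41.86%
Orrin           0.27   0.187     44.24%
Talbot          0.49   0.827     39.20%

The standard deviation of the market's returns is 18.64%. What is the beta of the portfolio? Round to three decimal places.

β_Dray = 0.708 × 31.36% / 18.64% = 1.1911
β_Harlan = 0.231 × 41.86% / 18.64% = 0.5188
β_Orrin = 0.187 × 44.24% / 18.64% = 0.4438
β_Talbot = 0.827 × 39.20% / 18.64% = 1.7392
β_P = Σ w_i β_i = 0.16×1.1911 + 0.08×0.5188 + 0.27×0.4438 + 0.49×1.7392 = 1.2041

1.204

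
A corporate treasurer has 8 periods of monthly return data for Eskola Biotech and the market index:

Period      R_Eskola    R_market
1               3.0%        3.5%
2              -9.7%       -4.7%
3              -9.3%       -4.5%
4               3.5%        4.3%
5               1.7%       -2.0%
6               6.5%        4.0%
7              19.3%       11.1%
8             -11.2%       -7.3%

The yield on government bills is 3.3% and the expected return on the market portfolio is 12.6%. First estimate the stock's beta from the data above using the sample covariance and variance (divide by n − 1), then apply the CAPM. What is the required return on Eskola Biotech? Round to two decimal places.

18.25%

Mean R_i = (3.0 − 9.7 − 9.3 + 3.5 + 1.7 + 6.5 + 19.3 − 11.2) / 8 = 0.4750%
Mean R_m = (3.5 − 4.7 − 4.5 + 4.3 − 2.0 + 4.0 + 11.1 − 7.3) / 8 = 0.5500%
Σ(R_i − R̄_i)(R_m − R̄_m) = 429.4900  ⇒  Cov = 429.4900 / 7 = 61.3557
Σ(R_m − R̄_m)² = 267.1600  ⇒  Var(R_m) = 267.1600 / 7 = 38.1657
β = Cov / Var(R_m) = 61.3557 / 38.1657 = 1.6076
MRP = 12.6% − 3.3% = 9.30%
E(R) = R_f + β × MRP = 3.3% + 1.6076 × 9.3% = 18.25%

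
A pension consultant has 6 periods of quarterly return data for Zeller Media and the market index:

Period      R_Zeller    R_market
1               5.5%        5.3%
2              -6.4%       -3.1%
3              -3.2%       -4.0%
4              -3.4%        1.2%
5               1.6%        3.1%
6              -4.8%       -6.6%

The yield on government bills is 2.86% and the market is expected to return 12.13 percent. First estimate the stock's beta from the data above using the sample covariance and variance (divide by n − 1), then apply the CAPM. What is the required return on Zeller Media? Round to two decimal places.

Mean R_i = (5.5 − 6.4 − 3.2 − 3.4 + 1.6 − 4.8) / 6 = -1.7833%
Mean R_m = (5.3 − 3.1 − 4.0 + 1.2 + 3.1 − 6.6) / 6 = -0.6833%
Σ(R_i − R̄_i)(R_m − R̄_m) = 87.0383  ⇒  Cov = 87.0383 / 5 = 17.4077
Σ(R_m − R̄_m)² = 105.5083  ⇒  Var(R_m) = 105.5083 / 5 = 21.1017
β = Cov / Var(R_m) = 17.4077 / 21.1017 = 0.8249
MRP = 12.13% − 2.86% = 9.27%
E(R) = R_f + β × MRP = 2.86% + 0.8249 × 9.27% = 10.51%

10.51%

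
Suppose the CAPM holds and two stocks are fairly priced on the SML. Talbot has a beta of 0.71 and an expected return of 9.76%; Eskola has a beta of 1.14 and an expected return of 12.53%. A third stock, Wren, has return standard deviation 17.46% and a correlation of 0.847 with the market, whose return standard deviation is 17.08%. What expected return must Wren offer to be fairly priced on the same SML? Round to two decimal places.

MRP = (12.53% − 9.76%) / (1.14 − 0.71) = 6.4419%
R_f = 9.76% − 0.71 × 6.4419% = 5.1863%
β_Wren = ρ·σ_i/σ_m = 0.847 × 17.46 / 17.08 = 0.8658
E(R_Wren) = R_f + β × MRP = 5.1863% + 0.8658 × 6.4419% = 10.76%

10.76%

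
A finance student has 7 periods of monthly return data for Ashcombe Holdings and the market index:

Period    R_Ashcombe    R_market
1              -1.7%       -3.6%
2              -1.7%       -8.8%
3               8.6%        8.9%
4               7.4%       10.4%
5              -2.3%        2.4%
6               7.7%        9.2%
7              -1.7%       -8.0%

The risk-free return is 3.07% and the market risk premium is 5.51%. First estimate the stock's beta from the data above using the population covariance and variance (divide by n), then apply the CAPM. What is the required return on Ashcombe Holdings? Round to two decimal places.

Mean R_i = (-1.7 − 1.7 + 8.6 + 7.4 − 2.3 + 7.7 − 1.7) / 7 = 2.3286%
Mean R_m = (-3.6 − 8.8 + 8.9 + 10.4 + 2.4 + 9.2 − 8.0) / 7 = 1.5000%
Σ(R_i − R̄_i)(R_m − R̄_m) = 229.0500  ⇒  Cov = 229.0500 / 7 = 32.7214
Σ(R_m − R̄_m)² = 416.4200  ⇒  Var(R_m) = 416.4200 / 7 = 59.4886
β = Cov / Var(R_m) = 32.7214 / 59.4886 = 0.5500
E(R) = R_f + β × MRP = 3.07% + 0.5500 × 5.51% = 6.10%

6.10%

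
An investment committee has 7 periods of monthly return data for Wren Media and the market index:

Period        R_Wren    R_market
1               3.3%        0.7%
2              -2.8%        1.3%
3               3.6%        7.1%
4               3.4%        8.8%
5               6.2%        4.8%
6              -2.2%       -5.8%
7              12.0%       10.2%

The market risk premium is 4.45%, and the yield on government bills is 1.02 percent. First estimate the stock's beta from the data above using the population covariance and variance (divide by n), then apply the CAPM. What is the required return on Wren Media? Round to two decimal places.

Mean R_i = (3.3 − 2.8 + 3.6 + 3.4 + 6.2 − 2.2 + 12.0) / 7 = 3.3571%
Mean R_m = (0.7 + 1.3 + 7.1 + 8.8 + 4.8 − 5.8 + 10.2) / 7 = 3.8714%
Σ(R_i − R̄_i)(R_m − R̄_m) = 128.0914  ⇒  Cov = 128.0914 / 7 = 18.2988
Σ(R_m − R̄_m)² = 185.8343  ⇒  Var(R_m) = 185.8343 / 7 = 26.5478
β = Cov / Var(R_m) = 18.2988 / 26.5478 = 0.6893
E(R) = R_f + β × MRP = 1.02% + 0.6893 × 4.45% = 4.09%

4.09%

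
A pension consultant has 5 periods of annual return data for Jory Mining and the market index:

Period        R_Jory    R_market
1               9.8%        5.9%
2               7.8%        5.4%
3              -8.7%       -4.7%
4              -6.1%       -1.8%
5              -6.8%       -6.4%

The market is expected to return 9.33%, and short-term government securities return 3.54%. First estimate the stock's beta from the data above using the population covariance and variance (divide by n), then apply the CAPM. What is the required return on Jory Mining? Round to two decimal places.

12.20%

Mean R_i = (9.8 + 7.8 − 8.7 − 6.1 − 6.8) / 5 = -0.8000%
Mean R_m = (5.9 + 5.4 − 4.7 − 1.8 − 6.4) / 5 = -0.3200%
Σ(R_i − R̄_i)(R_m − R̄_m) = 194.0500  ⇒  Cov = 194.0500 / 5 = 38.8100
Σ(R_m − R̄_m)² = 129.7480  ⇒  Var(R_m) = 129.7480 / 5 = 25.9496
β = Cov / Var(R_m) = 38.8100 / 25.9496 = 1.4956
MRP = 9.33% − 3.54% = 5.79%
E(R) = R_f + β × MRP = 3.54% + 1.4956 × 5.79% = 12.20%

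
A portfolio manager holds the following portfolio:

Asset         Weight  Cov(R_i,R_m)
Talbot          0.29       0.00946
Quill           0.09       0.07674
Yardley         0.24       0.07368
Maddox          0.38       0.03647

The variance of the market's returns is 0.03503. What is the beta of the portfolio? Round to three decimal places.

1.176

β_Talbot = 0.00946 / 0.03503 = 0.2701
β_Quill = 0.07674 / 0.03503 = 2.1907
β_Yardley = 0.07368 / 0.03503 = 2.1033
β_Maddox = 0.03647 / 0.03503 = 1.0411
β_P = Σ w_i β_i = 0.29×0.2701 + 0.09×2.1907 + 0.24×2.1033 + 0.38×1.0411 = 1.1759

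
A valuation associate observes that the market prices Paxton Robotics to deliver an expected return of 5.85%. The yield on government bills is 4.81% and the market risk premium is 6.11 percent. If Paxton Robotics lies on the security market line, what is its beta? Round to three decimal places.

0.170

β = (E(R) − R_f) / MRP = (5.85% − 4.81%) / 6.11% = 1.04% / 6.11% = 0.170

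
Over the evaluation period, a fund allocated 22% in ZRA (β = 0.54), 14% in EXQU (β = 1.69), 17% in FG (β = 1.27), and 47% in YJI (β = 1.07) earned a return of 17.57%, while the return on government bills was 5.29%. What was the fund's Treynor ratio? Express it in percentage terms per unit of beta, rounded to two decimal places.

β_P = 0.22×0.54 + 0.14×1.69 + 0.17×1.27 + 0.47×1.07 = 1.0742
Treynor = (R_P − R_f) / β_P = (17.57% − 5.29%) / 1.0742 = 12.28% / 1.0742 = 11.43%

11.43%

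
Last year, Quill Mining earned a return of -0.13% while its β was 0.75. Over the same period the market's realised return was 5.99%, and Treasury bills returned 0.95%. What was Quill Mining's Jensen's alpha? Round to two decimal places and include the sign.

-4.86%

Market excess return = 5.99% − 0.95% = 5.04%
CAPM benchmark = R_f + β(R_m − R_f) = 0.95% + 0.75 × 5.04% = 4.7300%
α = actual − benchmark = -0.13% − 4.7300% = -4.86%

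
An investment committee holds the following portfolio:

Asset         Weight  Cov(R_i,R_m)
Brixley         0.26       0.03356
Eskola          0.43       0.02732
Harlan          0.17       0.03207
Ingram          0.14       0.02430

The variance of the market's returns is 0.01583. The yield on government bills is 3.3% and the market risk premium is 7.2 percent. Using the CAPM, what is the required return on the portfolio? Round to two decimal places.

16.64%

β_Brixley = 0.03356 / 0.01583 = 2.1200
β_Eskola = 0.02732 / 0.01583 = 1.7258
β_Harlan = 0.03207 / 0.01583 = 2.0259
β_Ingram = 0.02430 / 0.01583 = 1.5351
β_P = Σ w_i β_i = 0.26×2.1200 + 0.43×1.7258 + 0.17×2.0259 + 0.14×1.5351 = 1.8526
E(R_P) = R_f + β_P × MRP = 3.3% + 1.8526 × 7.2% = 16.64%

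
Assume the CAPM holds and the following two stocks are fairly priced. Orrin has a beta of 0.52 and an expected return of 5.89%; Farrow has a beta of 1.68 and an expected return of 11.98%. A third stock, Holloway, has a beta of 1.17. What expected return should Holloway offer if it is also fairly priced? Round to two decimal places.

MRP (SML slope) = (11.98% − 5.89%) / (1.68 − 0.52) = 6.09% / 1.16 = 5.2500%
R_f (intercept) = 5.89% − 0.52 × 5.2500% = 3.1600%
E(R_Holloway) = R_f + β × MRP = 3.1600% + 1.17 × 5.2500% = 9.30%

9.30%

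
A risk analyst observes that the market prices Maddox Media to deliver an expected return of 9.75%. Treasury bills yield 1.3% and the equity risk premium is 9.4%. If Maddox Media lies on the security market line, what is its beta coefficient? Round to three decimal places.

β = (E(R) − R_f) / MRP = (9.75% − 1.3%) / 9.4% = 8.45% / 9.4% = 0.899

0.899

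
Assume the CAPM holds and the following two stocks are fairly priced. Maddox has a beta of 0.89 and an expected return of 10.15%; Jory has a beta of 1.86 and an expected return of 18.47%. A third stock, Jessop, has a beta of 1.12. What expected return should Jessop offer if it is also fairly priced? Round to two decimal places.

12.12%

MRP (SML slope) = (18.47% − 10.15%) / (1.86 − 0.89) = 8.32% / 0.97 = 8.5773%
R_f (intercept) = 10.15% − 0.89 × 8.5773% = 2.5162%
E(R_Jessop) = R_f + β × MRP = 2.5162% + 1.12 × 8.5773% = 12.12%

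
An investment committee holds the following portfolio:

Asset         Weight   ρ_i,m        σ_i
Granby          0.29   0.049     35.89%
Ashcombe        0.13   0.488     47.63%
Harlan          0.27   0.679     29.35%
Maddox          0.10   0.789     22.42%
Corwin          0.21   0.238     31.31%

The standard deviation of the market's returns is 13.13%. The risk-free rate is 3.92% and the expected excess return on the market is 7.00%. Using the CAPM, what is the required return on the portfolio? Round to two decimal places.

β_Granby = 0.049 × 35.89% / 13.13% = 0.1339
β_Ashcombe = 0.488 × 47.63% / 13.13% = 1.7703
β_Harlan = 0.679 × 29.35% / 13.13% = 1.5178
β_Maddox = 0.789 × 22.42% / 13.13% = 1.3472
β_Corwin = 0.238 × 31.31% / 13.13% = 0.5675
β_P = Σ w_i β_i = 0.29×0.1339 + 0.13×1.7703 + 0.27×1.5178 + 0.10×1.3472 + 0.21×0.5675 = 0.9327
E(R_P) = R_f + β_P × MRP = 3.92% + 0.9327 × 7.00% = 10.45%

10.45%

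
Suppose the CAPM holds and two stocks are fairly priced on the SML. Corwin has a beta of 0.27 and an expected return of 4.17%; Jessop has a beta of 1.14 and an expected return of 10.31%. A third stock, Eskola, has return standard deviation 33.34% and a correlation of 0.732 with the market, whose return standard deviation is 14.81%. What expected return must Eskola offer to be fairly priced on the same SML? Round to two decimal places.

MRP = (10.31% − 4.17%) / (1.14 − 0.27) = 7.0575%
R_f = 4.17% − 0.27 × 7.0575% = 2.2645%
β_Eskola = ρ·σ_i/σ_m = 0.732 × 33.34 / 14.81 = 1.6479
E(R_Eskola) = R_f + β × MRP = 2.2645% + 1.6479 × 7.0575% = 13.89%

13.89%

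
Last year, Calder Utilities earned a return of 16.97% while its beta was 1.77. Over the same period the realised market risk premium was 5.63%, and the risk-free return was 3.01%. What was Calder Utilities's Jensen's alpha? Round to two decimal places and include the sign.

+3.99%

CAPM benchmark = R_f + β(R_m − R_f) = 3.01% + 1.77 × 5.63% = 12.9751%
α = actual − benchmark = 16.97% − 12.9751% = +3.99%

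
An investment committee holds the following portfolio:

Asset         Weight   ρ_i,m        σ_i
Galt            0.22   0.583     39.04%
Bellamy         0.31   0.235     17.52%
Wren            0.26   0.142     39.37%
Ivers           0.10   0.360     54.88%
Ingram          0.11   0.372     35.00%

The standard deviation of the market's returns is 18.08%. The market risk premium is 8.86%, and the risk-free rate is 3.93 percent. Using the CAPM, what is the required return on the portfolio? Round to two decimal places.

β_Galt = 0.583 × 39.04% / 18.08% = 1.2589
β_Bellamy = 0.235 × 17.52% / 18.08% = 0.2277
β_Wren = 0.142 × 39.37% / 18.08% = 0.3092
β_Ivers = 0.360 × 54.88% / 18.08% = 1.0927
β_Ingram = 0.372 × 35.00% / 18.08% = 0.7201
β_P = Σ w_i β_i = 0.22×1.2589 + 0.31×0.2277 + 0.26×0.3092 + 0.10×1.0927 + 0.11×0.7201 = 0.6164
E(R_P) = R_f + β_P × MRP = 3.93% + 0.6164 × 8.86% = 9.39%

9.39%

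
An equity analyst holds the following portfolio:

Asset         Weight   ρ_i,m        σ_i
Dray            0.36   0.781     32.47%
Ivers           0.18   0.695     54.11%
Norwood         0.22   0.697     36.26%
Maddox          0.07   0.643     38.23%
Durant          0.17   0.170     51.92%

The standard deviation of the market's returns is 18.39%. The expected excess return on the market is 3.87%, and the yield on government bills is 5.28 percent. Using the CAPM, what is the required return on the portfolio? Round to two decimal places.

β_Dray = 0.781 × 32.47% / 18.39% = 1.3790
β_Ivers = 0.695 × 54.11% / 18.39% = 2.0449
β_Norwood = 0.697 × 36.26% / 18.39% = 1.3743
β_Maddox = 0.643 × 38.23% / 18.39% = 1.3367
β_Durant = 0.170 × 51.92% / 18.39% = 0.4800
β_P = Σ w_i β_i = 0.36×1.3790 + 0.18×2.0449 + 0.22×1.3743 + 0.07×1.3367 + 0.17×0.4800 = 1.3420
E(R_P) = R_f + β_P × MRP = 5.28% + 1.3420 × 3.87% = 10.47%

10.47%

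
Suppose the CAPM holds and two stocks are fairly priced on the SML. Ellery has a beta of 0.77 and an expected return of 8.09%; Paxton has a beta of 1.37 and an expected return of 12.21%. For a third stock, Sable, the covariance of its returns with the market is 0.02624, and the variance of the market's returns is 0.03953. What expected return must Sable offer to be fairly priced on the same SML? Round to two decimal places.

MRP = (12.21% − 8.09%) / (1.37 − 0.77) = 6.8667%
R_f = 8.09% − 0.77 × 6.8667% = 2.8026%
β_Sable = Cov / Var(R_m) = 0.02624 / 0.03953 = 0.6638
E(R_Sable) = R_f + β × MRP = 2.8026% + 0.6638 × 6.8667% = 7.36%

7.36%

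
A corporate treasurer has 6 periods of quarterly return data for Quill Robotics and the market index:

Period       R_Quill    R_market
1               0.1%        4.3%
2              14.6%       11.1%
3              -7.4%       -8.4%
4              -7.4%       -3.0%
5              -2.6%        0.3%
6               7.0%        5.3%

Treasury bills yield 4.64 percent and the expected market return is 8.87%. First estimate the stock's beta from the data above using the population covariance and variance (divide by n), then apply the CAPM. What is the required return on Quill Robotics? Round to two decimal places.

9.63%

Mean R_i = (0.1 + 14.6 − 7.4 − 7.4 − 2.6 + 7.0) / 6 = 0.7167%
Mean R_m = (4.3 + 11.1 − 8.4 − 3.0 + 0.3 + 5.3) / 6 = 1.6000%
Σ(R_i − R̄_i)(R_m − R̄_m) = 276.2900  ⇒  Cov = 276.2900 / 6 = 46.0483
Σ(R_m − R̄_m)² = 234.0800  ⇒  Var(R_m) = 234.0800 / 6 = 39.0133
β = Cov / Var(R_m) = 46.0483 / 39.0133 = 1.1803
MRP = 8.87% − 4.64% = 4.23%
E(R) = R_f + β × MRP = 4.64% + 1.1803 × 4.23% = 9.63%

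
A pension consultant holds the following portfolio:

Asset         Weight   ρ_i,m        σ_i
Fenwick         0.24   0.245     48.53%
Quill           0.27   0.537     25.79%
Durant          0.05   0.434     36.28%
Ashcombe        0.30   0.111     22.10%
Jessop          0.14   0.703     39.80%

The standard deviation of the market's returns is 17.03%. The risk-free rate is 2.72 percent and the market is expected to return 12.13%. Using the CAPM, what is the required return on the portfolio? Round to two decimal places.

9.37%

β_Fenwick = 0.245 × 48.53% / 17.03% = 0.6982
β_Quill = 0.537 × 25.79% / 17.03% = 0.8132
β_Durant = 0.434 × 36.28% / 17.03% = 0.9246
β_Ashcombe = 0.111 × 22.10% / 17.03% = 0.1440
β_Jessop = 0.703 × 39.80% / 17.03% = 1.6429
β_P = Σ w_i β_i = 0.24×0.6982 + 0.27×0.8132 + 0.05×0.9246 + 0.30×0.1440 + 0.14×1.6429 = 0.7066
MRP = 12.13% − 2.72% = 9.41%
E(R_P) = R_f + β_P × MRP = 2.72% + 0.7066 × 9.41% = 9.37%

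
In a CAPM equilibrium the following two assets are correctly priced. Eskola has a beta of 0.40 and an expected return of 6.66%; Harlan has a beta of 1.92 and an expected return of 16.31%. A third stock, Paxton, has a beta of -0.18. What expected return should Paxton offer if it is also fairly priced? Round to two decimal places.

2.98%

MRP (SML slope) = (16.31% − 6.66%) / (1.92 − 0.40) = 9.65% / 1.52 = 6.3487%
R_f (intercept) = 6.66% − 0.40 × 6.3487% = 4.1205%
E(R_Paxton) = R_f + β × MRP = 4.1205% + -0.18 × 6.3487% = 2.98%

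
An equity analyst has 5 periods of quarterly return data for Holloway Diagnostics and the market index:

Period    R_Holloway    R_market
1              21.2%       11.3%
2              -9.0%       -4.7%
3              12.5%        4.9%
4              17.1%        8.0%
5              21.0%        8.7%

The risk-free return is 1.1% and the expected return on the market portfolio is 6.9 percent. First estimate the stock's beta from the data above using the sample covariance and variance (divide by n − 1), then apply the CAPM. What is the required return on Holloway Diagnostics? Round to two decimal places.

Mean R_i = (21.2 − 9.0 + 12.5 + 17.1 + 21.0) / 5 = 12.5600%
Mean R_m = (11.3 − 4.7 + 4.9 + 8.0 + 8.7) / 5 = 5.6400%
Σ(R_i − R̄_i)(R_m − R̄_m) = 308.4180  ⇒  Cov = 308.4180 / 4 = 77.1045
Σ(R_m − R̄_m)² = 154.4320  ⇒  Var(R_m) = 154.4320 / 4 = 38.6080
β = Cov / Var(R_m) = 77.1045 / 38.6080 = 1.9971
MRP = 6.9% − 1.1% = 5.80%
E(R) = R_f + β × MRP = 1.1% + 1.9971 × 5.8% = 12.68%

12.68%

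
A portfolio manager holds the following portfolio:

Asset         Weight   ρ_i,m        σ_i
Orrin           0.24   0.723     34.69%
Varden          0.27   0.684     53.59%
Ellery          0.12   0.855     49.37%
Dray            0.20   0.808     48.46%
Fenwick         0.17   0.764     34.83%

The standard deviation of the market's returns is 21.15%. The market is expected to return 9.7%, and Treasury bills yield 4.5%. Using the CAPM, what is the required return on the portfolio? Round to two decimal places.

β_Orrin = 0.723 × 34.69% / 21.15% = 1.1859
β_Varden = 0.684 × 53.59% / 21.15% = 1.7331
β_Ellery = 0.855 × 49.37% / 21.15% = 1.9958
β_Dray = 0.808 × 48.46% / 21.15% = 1.8513
β_Fenwick = 0.764 × 34.83% / 21.15% = 1.2582
β_P = Σ w_i β_i = 0.24×1.1859 + 0.27×1.7331 + 0.12×1.9958 + 0.20×1.8513 + 0.17×1.2582 = 1.5762
MRP = 9.7% − 4.5% = 5.20%
E(R_P) = R_f + β_P × MRP = 4.5% + 1.5762 × 5.2% = 12.70%

12.70%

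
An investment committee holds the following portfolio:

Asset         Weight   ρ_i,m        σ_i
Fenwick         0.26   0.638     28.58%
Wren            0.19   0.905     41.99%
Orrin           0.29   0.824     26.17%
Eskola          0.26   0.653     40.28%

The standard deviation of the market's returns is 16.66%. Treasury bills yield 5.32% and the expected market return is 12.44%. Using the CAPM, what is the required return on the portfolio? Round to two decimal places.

16.03%

β_Fenwick = 0.638 × 28.58% / 16.66% = 1.0945
β_Wren = 0.905 × 41.99% / 16.66% = 2.2810
β_Orrin = 0.824 × 26.17% / 16.66% = 1.2944
β_Eskola = 0.653 × 40.28% / 16.66% = 1.5788
β_P = Σ w_i β_i = 0.26×1.0945 + 0.19×2.2810 + 0.29×1.2944 + 0.26×1.5788 = 1.5038
MRP = 12.44% − 5.32% = 7.12%
E(R_P) = R_f + β_P × MRP = 5.32% + 1.5038 × 7.12% = 16.03%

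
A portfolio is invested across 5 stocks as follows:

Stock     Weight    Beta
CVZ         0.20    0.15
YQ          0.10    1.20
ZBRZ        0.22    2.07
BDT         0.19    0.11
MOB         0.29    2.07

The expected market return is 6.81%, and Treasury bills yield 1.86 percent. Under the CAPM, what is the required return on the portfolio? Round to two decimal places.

7.93%

β_P = Σ w_i β_i = 0.20×0.15 + 0.10×1.20 + 0.22×2.07 + 0.19×0.11 + 0.29×2.07 = 1.2266
MRP = 6.81% − 1.86% = 4.95%
E(R_P) = R_f + β_P × MRP = 1.86% + 1.2266 × 4.95% = 7.93%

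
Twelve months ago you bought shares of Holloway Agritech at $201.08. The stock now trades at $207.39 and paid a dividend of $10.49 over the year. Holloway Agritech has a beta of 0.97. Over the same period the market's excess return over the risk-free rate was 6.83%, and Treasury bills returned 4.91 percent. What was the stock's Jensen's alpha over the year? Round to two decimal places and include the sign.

Realised HPR = (P1 + D1 − P0) / P0 = (207.39 + 10.49 − 201.08) / 201.08 = 16.80 / 201.08 = 8.3549%
CAPM required = R_f + β·MRP = 4.91% + 0.97 × 6.83% = 11.5351%
α = realised − required = 8.3549% − 11.5351% = -3.18%

-3.18%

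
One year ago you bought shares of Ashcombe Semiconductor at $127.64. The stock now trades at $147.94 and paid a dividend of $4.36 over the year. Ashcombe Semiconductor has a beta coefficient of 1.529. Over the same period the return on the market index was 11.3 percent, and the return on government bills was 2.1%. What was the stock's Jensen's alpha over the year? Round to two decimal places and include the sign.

+3.15%

Realised HPR = (P1 + D1 − P0) / P0 = (147.94 + 4.36 − 127.64) / 127.64 = 24.66 / 127.64 = 19.3200%
MRP = 11.3% − 2.1% = 9.20%
CAPM required = R_f + β·MRP = 2.1% + 1.529 × 9.2% = 16.1668%
α = realised − required = 19.3200% − 16.1668% = +3.15%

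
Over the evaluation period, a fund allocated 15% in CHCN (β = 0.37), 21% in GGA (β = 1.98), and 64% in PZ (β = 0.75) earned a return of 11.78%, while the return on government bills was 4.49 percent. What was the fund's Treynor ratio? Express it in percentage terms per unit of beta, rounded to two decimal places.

7.66%

β_P = 0.15×0.37 + 0.21×1.98 + 0.64×0.75 = 0.9513
Treynor = (R_P − R_f) / β_P = (11.78% − 4.49%) / 0.9513 = 7.29% / 0.9513 = 7.66%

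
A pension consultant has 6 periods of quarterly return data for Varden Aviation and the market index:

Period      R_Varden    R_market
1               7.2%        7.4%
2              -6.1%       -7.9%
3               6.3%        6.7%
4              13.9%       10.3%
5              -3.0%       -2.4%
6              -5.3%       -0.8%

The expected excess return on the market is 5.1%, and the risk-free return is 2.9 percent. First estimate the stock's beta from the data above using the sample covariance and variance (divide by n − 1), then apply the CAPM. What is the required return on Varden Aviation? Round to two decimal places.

8.51%

Mean R_i = (7.2 − 6.1 + 6.3 + 13.9 − 3.0 − 5.3) / 6 = 2.1667%
Mean R_m = (7.4 − 7.9 + 6.7 + 10.3 − 2.4 − 0.8) / 6 = 2.2167%
Σ(R_i − R̄_i)(R_m − R̄_m) = 269.4733  ⇒  Cov = 269.4733 / 5 = 53.8947
Σ(R_m − R̄_m)² = 245.0683  ⇒  Var(R_m) = 245.0683 / 5 = 49.0137
β = Cov / Var(R_m) = 53.8947 / 49.0137 = 1.0996
E(R) = R_f + β × MRP = 2.9% + 1.0996 × 5.1% = 8.51%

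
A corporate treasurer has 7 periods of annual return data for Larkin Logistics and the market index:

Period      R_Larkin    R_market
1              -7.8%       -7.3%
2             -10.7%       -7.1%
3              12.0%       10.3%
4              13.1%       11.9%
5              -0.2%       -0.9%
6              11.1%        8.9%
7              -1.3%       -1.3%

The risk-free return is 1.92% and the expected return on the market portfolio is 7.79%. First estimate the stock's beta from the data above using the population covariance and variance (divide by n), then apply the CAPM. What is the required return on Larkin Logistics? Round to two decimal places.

Mean R_i = (-7.8 − 10.7 + 12.0 + 13.1 − 0.2 + 11.1 − 1.3) / 7 = 2.3143%
Mean R_m = (-7.3 − 7.1 + 10.3 + 11.9 − 0.9 + 8.9 − 1.3) / 7 = 2.0714%
Σ(R_i − R̄_i)(R_m − R̄_m) = 479.5029  ⇒  Cov = 479.5029 / 7 = 68.5004
Σ(R_m − R̄_m)² = 403.0743  ⇒  Var(R_m) = 403.0743 / 7 = 57.5820
β = Cov / Var(R_m) = 68.5004 / 57.5820 = 1.1896
MRP = 7.79% − 1.92% = 5.87%
E(R) = R_f + β × MRP = 1.92% + 1.1896 × 5.87% = 8.90%

8.90%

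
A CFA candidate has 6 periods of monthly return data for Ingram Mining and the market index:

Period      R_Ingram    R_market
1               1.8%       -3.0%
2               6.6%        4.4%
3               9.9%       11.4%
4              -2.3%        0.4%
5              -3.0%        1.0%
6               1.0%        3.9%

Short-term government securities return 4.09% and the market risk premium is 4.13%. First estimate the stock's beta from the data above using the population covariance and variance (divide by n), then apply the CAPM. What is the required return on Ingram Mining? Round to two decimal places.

Mean R_i = (1.8 + 6.6 + 9.9 − 2.3 − 3.0 + 1.0) / 6 = 2.3333%
Mean R_m = (-3.0 + 4.4 + 11.4 + 0.4 + 1.0 + 3.9) / 6 = 3.0167%
Σ(R_i − R̄_i)(R_m − R̄_m) = 94.2467  ⇒  Cov = 94.2467 / 6 = 15.7078
Σ(R_m − R̄_m)² = 120.0883  ⇒  Var(R_m) = 120.0883 / 6 = 20.0147
β = Cov / Var(R_m) = 15.7078 / 20.0147 = 0.7848
E(R) = R_f + β × MRP = 4.09% + 0.7848 × 4.13% = 7.33%

7.33%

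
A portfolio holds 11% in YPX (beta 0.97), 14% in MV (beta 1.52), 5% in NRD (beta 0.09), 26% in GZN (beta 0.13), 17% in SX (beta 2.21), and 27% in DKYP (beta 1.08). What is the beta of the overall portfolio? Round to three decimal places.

β_P = Σ w_i β_i = 0.11×0.97 + 0.14×1.52 + 0.05×0.09 + 0.26×0.13 + 0.17×2.21 + 0.27×1.08 = 1.0251

1.025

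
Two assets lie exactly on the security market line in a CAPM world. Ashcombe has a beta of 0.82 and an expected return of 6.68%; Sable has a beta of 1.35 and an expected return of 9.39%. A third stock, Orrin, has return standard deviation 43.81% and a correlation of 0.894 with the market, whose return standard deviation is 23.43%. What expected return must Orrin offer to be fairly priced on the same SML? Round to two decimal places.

11.03%

MRP = (9.39% − 6.68%) / (1.35 − 0.82) = 5.1132%
R_f = 6.68% − 0.82 × 5.1132% = 2.4872%
β_Orrin = ρ·σ_i/σ_m = 0.894 × 43.81 / 23.43 = 1.6716
E(R_Orrin) = R_f + β × MRP = 2.4872% + 1.6716 × 5.1132% = 11.03%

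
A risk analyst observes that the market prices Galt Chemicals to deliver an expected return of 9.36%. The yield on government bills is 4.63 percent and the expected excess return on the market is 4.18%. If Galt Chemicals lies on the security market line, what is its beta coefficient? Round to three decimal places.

1.132

β = (E(R) − R_f) / MRP = (9.36% − 4.63%) / 4.18% = 4.73% / 4.18% = 1.132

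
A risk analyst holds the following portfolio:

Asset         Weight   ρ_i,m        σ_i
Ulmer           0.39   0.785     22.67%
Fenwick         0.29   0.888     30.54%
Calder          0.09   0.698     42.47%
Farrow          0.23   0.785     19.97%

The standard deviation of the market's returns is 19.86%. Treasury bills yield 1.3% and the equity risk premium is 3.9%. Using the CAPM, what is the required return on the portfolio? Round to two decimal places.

5.44%

β_Ulmer = 0.785 × 22.67% / 19.86% = 0.8961
β_Fenwick = 0.888 × 30.54% / 19.86% = 1.3655
β_Calder = 0.698 × 42.47% / 19.86% = 1.4927
β_Farrow = 0.785 × 19.97% / 19.86% = 0.7893
β_P = Σ w_i β_i = 0.39×0.8961 + 0.29×1.3655 + 0.09×1.4927 + 0.23×0.7893 = 1.0614
E(R_P) = R_f + β_P × MRP = 1.3% + 1.0614 × 3.9% = 5.44%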